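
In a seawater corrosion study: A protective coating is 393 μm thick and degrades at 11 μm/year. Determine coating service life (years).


Service life = thickness / degradation rate
Life = 393 / 11 = 35.7 years

35.7 years


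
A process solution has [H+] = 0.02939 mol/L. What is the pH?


pH = −log10[H+]
pH = −log10(0.02939) = 1.53

1.53


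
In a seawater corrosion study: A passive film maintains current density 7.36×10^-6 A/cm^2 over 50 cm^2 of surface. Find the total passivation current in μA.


I = i_pass * A, then convert A → μA (×10^6)
I = 7.36×10^-6 * 50 * 10^6 = 368.0 μA

368.0 μA


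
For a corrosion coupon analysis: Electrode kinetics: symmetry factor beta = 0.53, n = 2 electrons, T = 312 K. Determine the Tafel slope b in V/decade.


Apply the Tafel slope relation: b = 2.303*R*T/(beta*n*F)
Numerator: 2.303 * 8.314 * 312 = 5973.91
Denominator: 0.53 * 2 * 96485 = 102274.1
b = 5973.91 / 102274.1 = 0.058 V/decade

0.058 V/decade


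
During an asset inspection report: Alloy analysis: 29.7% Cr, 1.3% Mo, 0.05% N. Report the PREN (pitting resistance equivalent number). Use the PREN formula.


Apply the PREN formula: PREN = Cr + 3.3*Mo + 16*N
PREN = 29.7 + 3.3*1.3 + 16*0.05
PREN = 29.7 + 4.29 + 0.8 = 34.79

34.79


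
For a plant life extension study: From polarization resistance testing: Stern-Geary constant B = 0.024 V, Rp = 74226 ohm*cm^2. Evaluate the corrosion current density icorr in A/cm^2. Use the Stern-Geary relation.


Apply the Stern-Geary relation: icorr = B / Rp
icorr = 0.024 / 74226 = 3.233×10^-7 A/cm^2

3.233×10^-7 A/cm^2


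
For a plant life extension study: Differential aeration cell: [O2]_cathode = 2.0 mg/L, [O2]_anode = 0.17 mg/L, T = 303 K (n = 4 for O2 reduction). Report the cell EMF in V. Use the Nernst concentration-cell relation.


Apply the Nernst concentration-cell relation: E = (RT/nF)*ln(C_cathode/C_anode)
RT/nF = 8.314*303/(4*96485) = 0.00652729 V
ln(2.0/0.17) = 2.4651
E = 0.00652729 * 2.4651 = 0.01609 V

0.01609 V


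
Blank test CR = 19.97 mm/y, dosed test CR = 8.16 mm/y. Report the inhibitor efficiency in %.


Apply the inhibitor-efficiency definition: IE = (CR_blank − CR_inh)/CR_blank × 100
IE = (19.97 − 8.16) / 19.97 × 100
IE = 11.81 / 19.97 × 100 = 59.1 %

59.1 %


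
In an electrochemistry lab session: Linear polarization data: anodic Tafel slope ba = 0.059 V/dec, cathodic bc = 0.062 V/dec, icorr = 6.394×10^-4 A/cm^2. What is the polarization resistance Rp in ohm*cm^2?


Apply the Stern-Geary equation: Rp = ba*bc / (2.303*icorr*(ba+bc))
ba*bc = 0.059*0.062 = 0.003658
ba+bc = 0.121; 2.303*icorr*(ba+bc) = 2.303*6.394×10^-4*0.121 = 1.7817712×10^-4
Rp = 0.003658 / 1.7817712×10^-4 = 20.5 ohm*cm^2

20.5 ohm*cm^2


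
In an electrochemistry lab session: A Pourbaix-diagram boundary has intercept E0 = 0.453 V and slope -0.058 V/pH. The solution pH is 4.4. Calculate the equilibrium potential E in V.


Apply the Pourbaix line equation: E = E0 + slope*pH
E = 0.453 + (-0.058)*4.4 = 0.453 + (-0.2552) = 0.1978 V
Rounded to 4 decimal places: E = 0.1978 V

0.1978 V


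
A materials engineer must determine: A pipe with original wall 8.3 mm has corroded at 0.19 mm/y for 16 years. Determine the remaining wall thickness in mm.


Remaining wall = original − CR × time
t = 8.3 − 0.19*16 = 8.3 − 3.04 = 5.26 mm

5.26 mm


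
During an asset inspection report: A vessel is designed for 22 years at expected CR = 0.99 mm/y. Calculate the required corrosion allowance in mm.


Corrosion allowance = CR × design life
CA = 0.99 * 22 = 21.78 mm

21.78 mm


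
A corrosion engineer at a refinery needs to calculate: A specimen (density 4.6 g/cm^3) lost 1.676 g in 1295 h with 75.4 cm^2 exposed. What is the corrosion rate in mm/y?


Apply the mm/y weight-loss relation: CR = 87600 * W / (D * A * T)
Numerator: 87600 * 1.676 = 146817.6
Denominator: 4.6 * 75.4 * 1295 = 449157.8
CR = 146817.6 / 449157.8 = 0.32687 mm/y

0.32687 mm/y


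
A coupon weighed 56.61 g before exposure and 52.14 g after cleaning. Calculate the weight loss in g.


Weight loss = initial − final
WL = 56.61 − 52.14 = 4.47 g

4.47 g


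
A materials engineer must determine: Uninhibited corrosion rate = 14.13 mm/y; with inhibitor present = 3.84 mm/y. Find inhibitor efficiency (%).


Apply the inhibitor-efficiency definition: IE = (CR_blank − CR_inh)/CR_blank × 100
IE = (14.13 − 3.84) / 14.13 × 100
IE = 10.29 / 14.13 × 100 = 72.8 %

72.8 %


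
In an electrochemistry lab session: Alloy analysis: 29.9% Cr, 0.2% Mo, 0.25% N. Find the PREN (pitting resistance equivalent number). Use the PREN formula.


Apply the PREN formula: PREN = Cr + 3.3*Mo + 16*N
PREN = 29.9 + 3.3*0.2 + 16*0.25
PREN = 29.9 + 0.66 + 4.0 = 34.56

34.56


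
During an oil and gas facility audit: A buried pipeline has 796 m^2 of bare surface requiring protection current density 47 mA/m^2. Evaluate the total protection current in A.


I = area * current density, then convert mA → A (÷1000)
I = 796 * 47 / 1000 = 37.41 A

37.41 A


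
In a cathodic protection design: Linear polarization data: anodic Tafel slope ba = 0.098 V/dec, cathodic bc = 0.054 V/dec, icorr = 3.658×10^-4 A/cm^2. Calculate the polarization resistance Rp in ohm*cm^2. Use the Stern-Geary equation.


Apply the Stern-Geary equation: Rp = ba*bc / (2.303*icorr*(ba+bc))
ba*bc = 0.098*0.054 = 0.005292
ba+bc = 0.152; 2.303*icorr*(ba+bc) = 2.303*3.658×10^-4*0.152 = 1.2805048×10^-4
Rp = 0.005292 / 1.2805048×10^-4 = 41.3 ohm*cm^2

41.3 ohm*cm^2


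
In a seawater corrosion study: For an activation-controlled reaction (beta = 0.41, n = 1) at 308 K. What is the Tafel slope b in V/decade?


Apply the Tafel slope relation: b = 2.303*R*T/(beta*n*F)
Numerator: 2.303 * 8.314 * 308 = 5897.32
Denominator: 0.41 * 1 * 96485 = 39558.85
b = 5897.32 / 39558.85 = 0.1491 V/decade

0.1491 V/decade


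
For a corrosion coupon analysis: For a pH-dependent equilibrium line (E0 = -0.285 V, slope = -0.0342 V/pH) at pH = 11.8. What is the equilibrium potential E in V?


Apply the Pourbaix line equation: E = E0 + slope*pH
E = -0.285 + (-0.0342)*11.8 = -0.285 + (-0.40356) = -0.68856 V
Rounded to 3 decimal places: E = -0.689 V

-0.689 V


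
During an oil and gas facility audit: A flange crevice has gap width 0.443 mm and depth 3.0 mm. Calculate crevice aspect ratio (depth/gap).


Aspect ratio = depth / gap
Ratio = 3.0 / 0.443 = 6.8

6.8


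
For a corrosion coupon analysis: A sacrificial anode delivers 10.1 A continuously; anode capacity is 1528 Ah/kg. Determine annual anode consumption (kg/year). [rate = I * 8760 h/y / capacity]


Annual consumption = current * hours per year / capacity
Rate = 10.1 * 8760 / 1528 = 57.9 kg/year

57.9 kg/year


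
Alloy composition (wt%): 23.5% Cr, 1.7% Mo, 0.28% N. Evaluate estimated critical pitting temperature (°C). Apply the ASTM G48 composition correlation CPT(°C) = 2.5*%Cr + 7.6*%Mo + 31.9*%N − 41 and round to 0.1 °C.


Apply the ASTM G48 empirical CPT estimate: CPT(°C) = 2.5*%Cr + 7.6*%Mo + 31.9*%N − 41
2.5*23.5 = 58.75; 7.6*1.7 = 12.92; 31.9*0.28 = 8.932
CPT = 58.75 + 12.92 + 8.932 − 41 = 39.602 °C
Rounded to 0.1 °C: CPT ≈ 39.6 °C

39.6 °C


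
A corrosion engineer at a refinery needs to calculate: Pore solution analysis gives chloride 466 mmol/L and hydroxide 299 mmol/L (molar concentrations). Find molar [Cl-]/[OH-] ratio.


Threshold parameter = [Cl-] / [OH-] (molar basis; both in mmol/L, so units cancel)
Ratio = 466 / 299 = 1.56

1.56


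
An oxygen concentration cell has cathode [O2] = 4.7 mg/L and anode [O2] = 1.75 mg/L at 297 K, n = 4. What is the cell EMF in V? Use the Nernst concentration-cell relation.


Apply the Nernst concentration-cell relation: E = (RT/nF)*ln(C_cathode/C_anode)
RT/nF = 8.314*297/(4*96485) = 0.00639804 V
ln(4.7/1.75) = 0.98795
E = 0.00639804 * 0.98795 = 0.00632 V

0.00632 V


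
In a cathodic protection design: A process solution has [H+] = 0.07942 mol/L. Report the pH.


pH = −log10[H+]
pH = −log10(0.07942) = 1.1

1.1


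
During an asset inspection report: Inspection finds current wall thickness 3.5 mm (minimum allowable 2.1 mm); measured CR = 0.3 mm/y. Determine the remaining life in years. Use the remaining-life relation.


Apply the remaining-life relation: RL = (t_current − t_min) / CR
RL = (3.5 − 2.1) / 0.3 = 1.4 / 0.3 = 4.7 years

4.7 years


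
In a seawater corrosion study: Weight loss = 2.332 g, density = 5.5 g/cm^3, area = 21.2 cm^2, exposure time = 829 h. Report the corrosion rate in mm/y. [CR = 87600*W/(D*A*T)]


Apply the mm/y weight-loss relation: CR = 87600 * W / (D * A * T)
Numerator: 87600 * 2.332 = 204283.2
Denominator: 5.5 * 21.2 * 829 = 96661.4
CR = 204283.2 / 96661.4 = 2.1134 mm/y

2.1134 mm/y


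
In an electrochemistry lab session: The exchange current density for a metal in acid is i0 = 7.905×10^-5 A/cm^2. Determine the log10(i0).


i0 = 7.905×10^-5 A/cm^2
log10(i0) = -4.102

-4.102


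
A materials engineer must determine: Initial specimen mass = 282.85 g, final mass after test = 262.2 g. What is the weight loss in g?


Weight loss = initial − final
WL = 282.85 − 262.2 = 20.65 g

20.65 g


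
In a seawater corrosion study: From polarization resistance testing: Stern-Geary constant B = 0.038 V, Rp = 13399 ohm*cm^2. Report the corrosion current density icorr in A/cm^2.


Apply the Stern-Geary relation: icorr = B / Rp
icorr = 0.038 / 13399 = 2.836×10^-6 A/cm^2

2.836×10^-6 A/cm^2


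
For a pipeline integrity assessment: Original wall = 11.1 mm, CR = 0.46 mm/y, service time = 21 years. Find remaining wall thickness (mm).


Remaining wall = original − CR × time
t = 11.1 − 0.46*21 = 11.1 − 9.66 = 1.44 mm

1.44 mm


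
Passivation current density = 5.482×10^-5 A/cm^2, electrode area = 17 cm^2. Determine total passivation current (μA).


I = i_pass * A, then convert A → μA (×10^6)
I = 5.482×10^-5 * 17 * 10^6 = 931.94 μA

931.94 μA


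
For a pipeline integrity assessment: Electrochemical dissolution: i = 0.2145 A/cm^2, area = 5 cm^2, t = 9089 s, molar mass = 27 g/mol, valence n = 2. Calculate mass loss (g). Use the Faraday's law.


Apply Faraday's law: m = i*A*t*M / (n*F)
Total charge passed Q = i*A*t = 0.2145*5*9089 = 9747.9525 C
m = Q*M/(n*F) = 9747.9525*27/(2*96485) = 1.3639 g

1.3639 g


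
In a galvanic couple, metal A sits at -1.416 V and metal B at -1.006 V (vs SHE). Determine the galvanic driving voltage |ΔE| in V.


Driving voltage is the absolute potential difference.
|ΔE| = |-1.416 − (-1.006)| = 0.41 V

0.41 V


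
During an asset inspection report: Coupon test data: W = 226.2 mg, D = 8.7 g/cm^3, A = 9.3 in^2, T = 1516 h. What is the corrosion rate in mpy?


Apply the mpy weight-loss relation: CR = 534 * W / (D * A * T)
Numerator: 534 * 226.2 = 120790.8
Denominator: 8.7 * 9.3 * 1516 = 122659.56
CR = 120790.8 / 122659.56 = 0.9848 mpy

0.9848 mpy


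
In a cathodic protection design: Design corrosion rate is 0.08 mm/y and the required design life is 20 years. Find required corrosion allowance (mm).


Corrosion allowance = CR × design life
CA = 0.08 * 20 = 1.6 mm

1.6 mm


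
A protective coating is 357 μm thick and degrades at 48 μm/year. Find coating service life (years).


Service life = thickness / degradation rate
Life = 357 / 48 = 7.4 years

7.4 years


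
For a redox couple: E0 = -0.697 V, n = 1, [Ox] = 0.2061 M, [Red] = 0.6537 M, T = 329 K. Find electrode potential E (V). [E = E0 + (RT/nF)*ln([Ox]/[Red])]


Apply the Nernst equation: E = E0 + (RT/nF)*ln([Ox]/[Red])
Step 1: RT/nF = 8.314*329/(1*96485) = 0.02834955 V
Step 2: [Ox]/[Red] = 0.2061/0.6537 = 0.315282
Step 3: ln(0.315282) = -1.154288
Step 4: correction = 0.02834955 * -1.154288 = -0.033 V
E = -0.697 + -0.033 = -0.73 V

-0.73 V


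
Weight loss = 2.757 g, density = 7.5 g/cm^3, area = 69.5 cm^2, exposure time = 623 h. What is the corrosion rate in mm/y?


Apply the mm/y weight-loss relation: CR = 87600 * W / (D * A * T)
Numerator: 87600 * 2.757 = 241513.2
Denominator: 7.5 * 69.5 * 623 = 324738.75
CR = 241513.2 / 324738.75 = 0.7437 mm/y

0.7437 mm/y


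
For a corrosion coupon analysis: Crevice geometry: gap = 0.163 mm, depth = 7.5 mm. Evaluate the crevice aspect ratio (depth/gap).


Aspect ratio = depth / gap
Ratio = 7.5 / 0.163 = 46.0

46.0


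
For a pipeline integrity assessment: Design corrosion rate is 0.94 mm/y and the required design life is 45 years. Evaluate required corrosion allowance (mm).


Corrosion allowance = CR × design life
CA = 0.94 * 45 = 42.3 mm

42.3 mm


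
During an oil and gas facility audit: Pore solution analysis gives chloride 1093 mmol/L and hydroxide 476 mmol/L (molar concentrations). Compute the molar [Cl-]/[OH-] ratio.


Threshold parameter = [Cl-] / [OH-] (molar basis; both in mmol/L, so units cancel)
Ratio = 1093 / 476 = 2.3

2.3


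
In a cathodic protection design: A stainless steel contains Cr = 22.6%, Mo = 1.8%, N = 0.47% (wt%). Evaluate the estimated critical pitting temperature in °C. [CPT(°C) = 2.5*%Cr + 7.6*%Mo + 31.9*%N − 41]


Apply the ASTM G48 empirical CPT estimate: CPT(°C) = 2.5*%Cr + 7.6*%Mo + 31.9*%N − 41
2.5*22.6 = 56.5; 7.6*1.8 = 13.68; 31.9*0.47 = 14.993
CPT = 56.5 + 13.68 + 14.993 − 41 = 44.173 °C
Rounded to 0.1 °C: CPT ≈ 44.2 °C

44.2 °C


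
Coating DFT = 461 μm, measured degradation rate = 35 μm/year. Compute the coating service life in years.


Service life = thickness / degradation rate
Life = 461 / 35 = 13.2 years

13.2 years


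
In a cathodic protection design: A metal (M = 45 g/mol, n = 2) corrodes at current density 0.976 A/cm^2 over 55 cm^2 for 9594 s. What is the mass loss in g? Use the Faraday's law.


Apply Faraday's law: m = i*A*t*M / (n*F)
Total charge passed Q = i*A*t = 0.976*55*9594 = 515005.92 C
m = Q*M/(n*F) = 515005.92*45/(2*96485) = 120.098 g

120.098 g


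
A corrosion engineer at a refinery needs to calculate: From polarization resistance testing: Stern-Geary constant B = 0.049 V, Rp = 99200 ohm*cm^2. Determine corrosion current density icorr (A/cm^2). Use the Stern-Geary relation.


Apply the Stern-Geary relation: icorr = B / Rp
icorr = 0.049 / 99200 = 4.94×10^-7 A/cm^2

4.94×10^-7 A/cm^2


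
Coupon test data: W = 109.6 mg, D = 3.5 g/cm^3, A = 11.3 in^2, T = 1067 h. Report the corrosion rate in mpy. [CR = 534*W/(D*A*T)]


Apply the mpy weight-loss relation: CR = 534 * W / (D * A * T)
Numerator: 534 * 109.6 = 58526.4
Denominator: 3.5 * 11.3 * 1067 = 42199.85
CR = 58526.4 / 42199.85 = 1.38689 mpy

1.38689 mpy


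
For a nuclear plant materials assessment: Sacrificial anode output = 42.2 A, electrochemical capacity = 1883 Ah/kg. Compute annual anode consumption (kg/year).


Annual consumption = current * hours per year / capacity
Rate = 42.2 * 8760 / 1883 = 196.3 kg/year

196.3 kg/year


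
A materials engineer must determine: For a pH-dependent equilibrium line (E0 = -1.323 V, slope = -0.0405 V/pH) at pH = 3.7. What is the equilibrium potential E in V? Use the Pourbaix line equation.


Apply the Pourbaix line equation: E = E0 + slope*pH
E = -1.323 + (-0.0405)*3.7 = -1.323 + (-0.14985) = -1.47285 V
Rounded to 4 decimal places: E = -1.4729 V

-1.4729 V


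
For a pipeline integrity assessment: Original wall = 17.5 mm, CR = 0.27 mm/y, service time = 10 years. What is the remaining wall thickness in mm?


Remaining wall = original − CR × time
t = 17.5 − 0.27*10 = 17.5 − 2.7 = 14.8 mm

14.8 mm


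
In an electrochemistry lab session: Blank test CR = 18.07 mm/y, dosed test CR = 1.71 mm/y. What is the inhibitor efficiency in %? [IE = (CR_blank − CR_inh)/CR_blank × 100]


Apply the inhibitor-efficiency definition: IE = (CR_blank − CR_inh)/CR_blank × 100
IE = (18.07 − 1.71) / 18.07 × 100
IE = 16.36 / 18.07 × 100 = 90.5 %

90.5 %


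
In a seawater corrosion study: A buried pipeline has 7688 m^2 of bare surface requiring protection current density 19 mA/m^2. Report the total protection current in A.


I = area * current density, then convert mA → A (÷1000)
I = 7688 * 19 / 1000 = 146.07 A

146.07 A


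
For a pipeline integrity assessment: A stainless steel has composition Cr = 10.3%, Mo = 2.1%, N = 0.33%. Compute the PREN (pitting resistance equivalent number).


Apply the PREN formula: PREN = Cr + 3.3*Mo + 16*N
PREN = 10.3 + 3.3*2.1 + 16*0.33
PREN = 10.3 + 6.93 + 5.28 = 22.51

22.51


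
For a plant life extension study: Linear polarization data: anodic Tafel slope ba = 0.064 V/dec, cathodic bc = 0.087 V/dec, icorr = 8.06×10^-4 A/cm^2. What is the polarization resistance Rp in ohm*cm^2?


Apply the Stern-Geary equation: Rp = ba*bc / (2.303*icorr*(ba+bc))
ba*bc = 0.064*0.087 = 0.005568
ba+bc = 0.151; 2.303*icorr*(ba+bc) = 2.303*8.06×10^-4*0.151 = 2.8028892×10^-4
Rp = 0.005568 / 2.8028892×10^-4 = 19.87 ohm*cm^2

19.87 ohm*cm^2


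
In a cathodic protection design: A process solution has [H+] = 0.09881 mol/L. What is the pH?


pH = −log10[H+]
pH = −log10(0.09881) = 1.01

1.01


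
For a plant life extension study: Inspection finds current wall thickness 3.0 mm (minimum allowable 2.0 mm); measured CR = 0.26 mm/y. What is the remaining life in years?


Apply the remaining-life relation: RL = (t_current − t_min) / CR
RL = (3.0 − 2.0) / 0.26 = 1.0 / 0.26 = 3.8 years

3.8 years


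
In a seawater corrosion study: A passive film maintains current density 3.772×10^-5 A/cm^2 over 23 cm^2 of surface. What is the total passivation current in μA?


I = i_pass * A, then convert A → μA (×10^6)
I = 3.772×10^-5 * 23 * 10^6 = 867.56 μA

867.56 μA


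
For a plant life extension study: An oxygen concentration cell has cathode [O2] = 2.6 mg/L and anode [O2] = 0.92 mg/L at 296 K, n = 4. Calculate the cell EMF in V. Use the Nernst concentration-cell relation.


Apply the Nernst concentration-cell relation: E = (RT/nF)*ln(C_cathode/C_anode)
RT/nF = 8.314*296/(4*96485) = 0.00637649 V
ln(2.6/0.92) = 1.03889
E = 0.00637649 * 1.03889 = 0.00662 V

0.00662 V


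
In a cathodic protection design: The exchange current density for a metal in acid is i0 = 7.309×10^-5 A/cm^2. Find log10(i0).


i0 = 7.309×10^-5 A/cm^2
log10(i0) = -4.136

-4.136


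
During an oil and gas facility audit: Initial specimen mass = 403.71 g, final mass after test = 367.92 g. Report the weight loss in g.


Weight loss = initial − final
WL = 403.71 − 367.92 = 35.79 g

35.79 g


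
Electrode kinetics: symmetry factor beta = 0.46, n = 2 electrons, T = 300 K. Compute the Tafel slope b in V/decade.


Apply the Tafel slope relation: b = 2.303*R*T/(beta*n*F)
Numerator: 2.303 * 8.314 * 300 = 5744.14
Denominator: 0.46 * 2 * 96485 = 88766.2
b = 5744.14 / 88766.2 = 0.0647 V/decade

0.0647 V/decade


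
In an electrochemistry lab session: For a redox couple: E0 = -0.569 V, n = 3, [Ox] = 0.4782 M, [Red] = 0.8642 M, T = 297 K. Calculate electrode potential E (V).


Apply the Nernst equation: E = E0 + (RT/nF)*ln([Ox]/[Red])
Step 1: RT/nF = 8.314*297/(3*96485) = 0.00853071 V
Step 2: [Ox]/[Red] = 0.4782/0.8642 = 0.553344
Step 3: ln(0.553344) = -0.591775
Step 4: correction = 0.00853071 * -0.591775 = -0.005 V
E = -0.569 + -0.005 = -0.574 V

-0.574 V


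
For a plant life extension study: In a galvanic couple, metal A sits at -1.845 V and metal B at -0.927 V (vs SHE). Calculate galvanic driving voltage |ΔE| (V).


Driving voltage is the absolute potential difference.
|ΔE| = |-1.845 − (-0.927)| = 0.918 V

0.918 V


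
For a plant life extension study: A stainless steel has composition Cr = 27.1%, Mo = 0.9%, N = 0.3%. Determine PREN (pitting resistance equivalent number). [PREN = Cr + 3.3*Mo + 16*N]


Apply the PREN formula: PREN = Cr + 3.3*Mo + 16*N
PREN = 27.1 + 3.3*0.9 + 16*0.3
PREN = 27.1 + 2.97 + 4.8 = 34.87

34.87


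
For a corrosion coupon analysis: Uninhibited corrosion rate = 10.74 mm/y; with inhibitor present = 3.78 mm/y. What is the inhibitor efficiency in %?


Apply the inhibitor-efficiency definition: IE = (CR_blank − CR_inh)/CR_blank × 100
IE = (10.74 − 3.78) / 10.74 × 100
IE = 6.96 / 10.74 × 100 = 64.8 %

64.8 %


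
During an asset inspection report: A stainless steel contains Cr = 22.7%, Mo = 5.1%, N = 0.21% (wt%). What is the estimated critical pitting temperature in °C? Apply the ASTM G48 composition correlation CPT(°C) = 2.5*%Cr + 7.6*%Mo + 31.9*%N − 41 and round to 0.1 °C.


Apply the ASTM G48 empirical CPT estimate: CPT(°C) = 2.5*%Cr + 7.6*%Mo + 31.9*%N − 41
2.5*22.7 = 56.75; 7.6*5.1 = 38.76; 31.9*0.21 = 6.699
CPT = 56.75 + 38.76 + 6.699 − 41 = 61.209 °C
Rounded to 0.1 °C: CPT ≈ 61.2 °C

61.2 °C


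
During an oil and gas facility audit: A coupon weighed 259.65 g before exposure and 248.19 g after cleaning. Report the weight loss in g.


Weight loss = initial − final
WL = 259.65 − 248.19 = 11.46 g

11.46 g


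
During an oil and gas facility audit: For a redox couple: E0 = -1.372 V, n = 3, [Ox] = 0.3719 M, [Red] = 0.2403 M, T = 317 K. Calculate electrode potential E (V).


Apply the Nernst equation: E = E0 + (RT/nF)*ln([Ox]/[Red])
Step 1: RT/nF = 8.314*317/(3*96485) = 0.00910517 V
Step 2: [Ox]/[Red] = 0.3719/0.2403 = 1.547649
Step 3: ln(1.547649) = 0.436737
Step 4: correction = 0.00910517 * 0.436737 = 0.004 V
E = -1.372 + 0.004 = -1.368 V

-1.368 V


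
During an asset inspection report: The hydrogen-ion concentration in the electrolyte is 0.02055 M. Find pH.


pH = −log10[H+]
pH = −log10(0.02055) = 1.69

1.69


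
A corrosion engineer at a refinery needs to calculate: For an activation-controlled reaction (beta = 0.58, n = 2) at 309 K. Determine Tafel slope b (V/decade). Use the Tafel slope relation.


Apply the Tafel slope relation: b = 2.303*R*T/(beta*n*F)
Numerator: 2.303 * 8.314 * 309 = 5916.47
Denominator: 0.58 * 2 * 96485 = 111922.6
b = 5916.47 / 111922.6 = 0.053 V/decade

0.053 V/decade


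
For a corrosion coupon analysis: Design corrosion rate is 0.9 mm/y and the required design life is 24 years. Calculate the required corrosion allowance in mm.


Corrosion allowance = CR × design life
CA = 0.9 * 24 = 21.6 mm

21.6 mm


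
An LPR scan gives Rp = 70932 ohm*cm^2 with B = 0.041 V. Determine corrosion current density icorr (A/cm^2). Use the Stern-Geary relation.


Apply the Stern-Geary relation: icorr = B / Rp
icorr = 0.041 / 70932 = 5.78×10^-7 A/cm^2

5.78×10^-7 A/cm^2


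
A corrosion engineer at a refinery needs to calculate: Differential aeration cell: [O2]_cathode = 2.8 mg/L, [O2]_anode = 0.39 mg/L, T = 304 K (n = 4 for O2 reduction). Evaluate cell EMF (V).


Apply the Nernst concentration-cell relation: E = (RT/nF)*ln(C_cathode/C_anode)
RT/nF = 8.314*304/(4*96485) = 0.00654883 V
ln(2.8/0.39) = 1.97123
E = 0.00654883 * 1.97123 = 0.01291 V

0.01291 V


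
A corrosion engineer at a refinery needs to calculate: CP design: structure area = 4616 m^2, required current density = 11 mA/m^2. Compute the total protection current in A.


I = area * current density, then convert mA → A (÷1000)
I = 4616 * 11 / 1000 = 50.78 A

50.78 A


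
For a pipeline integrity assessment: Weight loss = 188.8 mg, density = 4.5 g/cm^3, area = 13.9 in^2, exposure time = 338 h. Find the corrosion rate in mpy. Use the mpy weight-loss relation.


Apply the mpy weight-loss relation: CR = 534 * W / (D * A * T)
Numerator: 534 * 188.8 = 100819.2
Denominator: 4.5 * 13.9 * 338 = 21141.9
CR = 100819.2 / 21141.9 = 4.7687 mpy

4.7687 mpy


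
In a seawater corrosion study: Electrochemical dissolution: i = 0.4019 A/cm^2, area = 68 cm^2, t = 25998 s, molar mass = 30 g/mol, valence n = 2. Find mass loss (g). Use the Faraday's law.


Apply Faraday's law: m = i*A*t*M / (n*F)
Total charge passed Q = i*A*t = 0.4019*68*25998 = 710504.5416 C
m = Q*M/(n*F) = 710504.5416*30/(2*96485) = 110.45829 g

110.45829 g


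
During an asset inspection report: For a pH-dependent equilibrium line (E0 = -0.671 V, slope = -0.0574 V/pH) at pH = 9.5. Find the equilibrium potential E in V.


Apply the Pourbaix line equation: E = E0 + slope*pH
E = -0.671 + (-0.0574)*9.5 = -0.671 + (-0.5453) = -1.2163 V
Rounded to 4 decimal places: E = -1.2163 V

-1.2163 V


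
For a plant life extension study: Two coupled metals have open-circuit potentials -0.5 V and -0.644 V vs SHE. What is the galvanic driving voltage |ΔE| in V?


Driving voltage is the absolute potential difference.
|ΔE| = |-0.5 − (-0.644)| = 0.144 V

0.144 V


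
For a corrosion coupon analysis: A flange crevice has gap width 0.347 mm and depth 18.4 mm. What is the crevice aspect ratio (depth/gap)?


Aspect ratio = depth / gap
Ratio = 18.4 / 0.347 = 53.0

53.0


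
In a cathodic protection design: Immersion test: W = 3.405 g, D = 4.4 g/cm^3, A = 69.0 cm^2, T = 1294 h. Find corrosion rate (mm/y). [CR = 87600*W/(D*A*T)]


Apply the mm/y weight-loss relation: CR = 87600 * W / (D * A * T)
Numerator: 87600 * 3.405 = 298278.0
Denominator: 4.4 * 69.0 * 1294 = 392858.4
CR = 298278.0 / 392858.4 = 0.759251 mm/y

0.759251 mm/y


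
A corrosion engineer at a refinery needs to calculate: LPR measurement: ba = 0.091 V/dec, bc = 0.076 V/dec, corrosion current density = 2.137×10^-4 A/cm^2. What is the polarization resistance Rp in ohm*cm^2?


Apply the Stern-Geary equation: Rp = ba*bc / (2.303*icorr*(ba+bc))
ba*bc = 0.091*0.076 = 0.006916
ba+bc = 0.167; 2.303*icorr*(ba+bc) = 2.303*2.137×10^-4*0.167 = 8.2189234×10^-5
Rp = 0.006916 / 8.2189234×10^-5 = 84.15 ohm*cm^2

84.15 ohm*cm^2


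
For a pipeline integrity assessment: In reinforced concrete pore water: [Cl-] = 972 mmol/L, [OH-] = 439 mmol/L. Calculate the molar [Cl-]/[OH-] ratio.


Threshold parameter = [Cl-] / [OH-] (molar basis; both in mmol/L, so units cancel)
Ratio = 972 / 439 = 2.21

2.21


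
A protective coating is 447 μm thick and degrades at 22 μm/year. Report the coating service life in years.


Service life = thickness / degradation rate
Life = 447 / 22 = 20.3 years

20.3 years


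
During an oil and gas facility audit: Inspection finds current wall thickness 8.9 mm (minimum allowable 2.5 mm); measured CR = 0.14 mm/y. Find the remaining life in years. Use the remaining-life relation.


Apply the remaining-life relation: RL = (t_current − t_min) / CR
RL = (8.9 − 2.5) / 0.14 = 6.4 / 0.14 = 45.7 years

45.7 years


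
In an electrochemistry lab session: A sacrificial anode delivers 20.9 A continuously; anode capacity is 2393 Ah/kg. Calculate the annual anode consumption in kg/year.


Annual consumption = current * hours per year / capacity
Rate = 20.9 * 8760 / 2393 = 76.5 kg/year

76.5 kg/year


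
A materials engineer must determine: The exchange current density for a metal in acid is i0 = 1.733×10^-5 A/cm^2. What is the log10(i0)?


i0 = 1.733×10^-5 A/cm^2
log10(i0) = -4.761

-4.761


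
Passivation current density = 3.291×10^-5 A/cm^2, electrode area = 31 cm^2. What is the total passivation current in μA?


I = i_pass * A, then convert A → μA (×10^6)
I = 3.291×10^-5 * 31 * 10^6 = 1020.21 μA

1020.21 μA


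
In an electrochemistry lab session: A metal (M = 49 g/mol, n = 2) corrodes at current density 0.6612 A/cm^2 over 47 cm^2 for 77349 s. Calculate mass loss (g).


Apply Faraday's law: m = i*A*t*M / (n*F)
Total charge passed Q = i*A*t = 0.6612*47*77349 = 2403728.4636 C
m = Q*M/(n*F) = 2403728.4636*49/(2*96485) = 610.3679 g

610.3679 g


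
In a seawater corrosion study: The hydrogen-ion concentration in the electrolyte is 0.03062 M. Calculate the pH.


pH = −log10[H+]
pH = −log10(0.03062) = 1.51

1.51


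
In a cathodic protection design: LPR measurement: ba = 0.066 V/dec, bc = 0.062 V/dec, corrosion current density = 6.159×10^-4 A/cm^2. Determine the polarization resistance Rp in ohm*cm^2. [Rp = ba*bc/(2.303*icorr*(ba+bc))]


Apply the Stern-Geary equation: Rp = ba*bc / (2.303*icorr*(ba+bc))
ba*bc = 0.066*0.062 = 0.004092
ba+bc = 0.128; 2.303*icorr*(ba+bc) = 2.303*6.159×10^-4*0.128 = 1.8155747×10^-4
Rp = 0.004092 / 1.8155747×10^-4 = 22.54 ohm*cm^2

22.54 ohm*cm^2


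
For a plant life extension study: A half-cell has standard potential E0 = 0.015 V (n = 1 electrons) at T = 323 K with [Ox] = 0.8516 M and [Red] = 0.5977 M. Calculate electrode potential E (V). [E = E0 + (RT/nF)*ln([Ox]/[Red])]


Apply the Nernst equation: E = E0 + (RT/nF)*ln([Ox]/[Red])
Step 1: RT/nF = 8.314*323/(1*96485) = 0.02783253 V
Step 2: [Ox]/[Red] = 0.8516/0.5977 = 1.424795
Step 3: ln(1.424795) = 0.354028
Step 4: correction = 0.02783253 * 0.354028 = 0.01 V
E = 0.015 + 0.01 = 0.025 V

0.025 V


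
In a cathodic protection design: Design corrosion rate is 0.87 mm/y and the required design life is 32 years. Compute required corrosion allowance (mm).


Corrosion allowance = CR × design life
CA = 0.87 * 32 = 27.84 mm

27.84 mm


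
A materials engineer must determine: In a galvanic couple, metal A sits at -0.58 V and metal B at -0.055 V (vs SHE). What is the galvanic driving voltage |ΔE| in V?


Driving voltage is the absolute potential difference.
|ΔE| = |-0.58 − (-0.055)| = 0.525 V

0.525 V


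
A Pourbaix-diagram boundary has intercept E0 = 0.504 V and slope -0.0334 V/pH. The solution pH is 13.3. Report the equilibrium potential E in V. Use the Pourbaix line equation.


Apply the Pourbaix line equation: E = E0 + slope*pH
E = 0.504 + (-0.0334)*13.3 = 0.504 + (-0.44422) = 0.05978 V
Rounded to 3 decimal places: E = 0.060 V

0.060 V


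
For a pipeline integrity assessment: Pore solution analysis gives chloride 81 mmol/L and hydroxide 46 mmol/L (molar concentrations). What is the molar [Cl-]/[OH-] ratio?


Threshold parameter = [Cl-] / [OH-] (molar basis; both in mmol/L, so units cancel)
Ratio = 81 / 46 = 1.76

1.76


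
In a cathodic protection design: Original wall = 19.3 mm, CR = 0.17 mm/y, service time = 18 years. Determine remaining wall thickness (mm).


Remaining wall = original − CR × time
t = 19.3 − 0.17*18 = 19.3 − 3.06 = 16.24 mm

16.24 mm


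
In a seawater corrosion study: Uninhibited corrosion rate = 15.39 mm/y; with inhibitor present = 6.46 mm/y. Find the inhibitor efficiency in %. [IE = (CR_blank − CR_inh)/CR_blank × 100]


Apply the inhibitor-efficiency definition: IE = (CR_blank − CR_inh)/CR_blank × 100
IE = (15.39 − 6.46) / 15.39 × 100
IE = 8.93 / 15.39 × 100 = 58.0 %

58.0 %


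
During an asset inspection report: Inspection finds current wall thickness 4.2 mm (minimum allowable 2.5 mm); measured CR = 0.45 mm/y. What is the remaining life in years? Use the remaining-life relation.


Apply the remaining-life relation: RL = (t_current − t_min) / CR
RL = (4.2 − 2.5) / 0.45 = 1.7 / 0.45 = 3.8 years

3.8 years


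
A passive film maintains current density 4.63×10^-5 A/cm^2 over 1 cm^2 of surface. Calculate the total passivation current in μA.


I = i_pass * A, then convert A → μA (×10^6)
I = 4.63×10^-5 * 1 * 10^6 = 46.3 μA

46.3 μA


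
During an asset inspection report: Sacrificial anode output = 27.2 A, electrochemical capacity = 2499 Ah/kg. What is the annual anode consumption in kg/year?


Annual consumption = current * hours per year / capacity
Rate = 27.2 * 8760 / 2499 = 95.3 kg/year

95.3 kg/year


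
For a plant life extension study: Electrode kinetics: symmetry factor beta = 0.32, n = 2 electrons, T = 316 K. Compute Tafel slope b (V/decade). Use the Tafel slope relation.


Apply the Tafel slope relation: b = 2.303*R*T/(beta*n*F)
Numerator: 2.303 * 8.314 * 316 = 6050.5
Denominator: 0.32 * 2 * 96485 = 61750.4
b = 6050.5 / 61750.4 = 0.098 V/decade

0.098 V/decade


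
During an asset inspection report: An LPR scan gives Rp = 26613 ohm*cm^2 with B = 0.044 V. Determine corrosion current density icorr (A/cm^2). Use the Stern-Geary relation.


Apply the Stern-Geary relation: icorr = B / Rp
icorr = 0.044 / 26613 = 1.653×10^-6 A/cm^2

1.653×10^-6 A/cm^2


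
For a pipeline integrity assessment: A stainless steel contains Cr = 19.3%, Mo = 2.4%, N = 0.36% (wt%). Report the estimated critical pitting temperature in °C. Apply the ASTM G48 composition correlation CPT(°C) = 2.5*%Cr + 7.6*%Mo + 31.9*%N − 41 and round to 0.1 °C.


Apply the ASTM G48 empirical CPT estimate: CPT(°C) = 2.5*%Cr + 7.6*%Mo + 31.9*%N − 41
2.5*19.3 = 48.25; 7.6*2.4 = 18.24; 31.9*0.36 = 11.484
CPT = 48.25 + 18.24 + 11.484 − 41 = 36.974 °C
Rounded to 0.1 °C: CPT ≈ 37.0 °C

37.0 °C


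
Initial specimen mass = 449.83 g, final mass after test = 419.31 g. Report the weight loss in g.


Weight loss = initial − final
WL = 449.83 − 419.31 = 30.52 g

30.52 g


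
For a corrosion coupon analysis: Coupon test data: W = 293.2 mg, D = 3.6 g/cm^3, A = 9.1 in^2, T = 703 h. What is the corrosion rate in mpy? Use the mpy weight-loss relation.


Apply the mpy weight-loss relation: CR = 534 * W / (D * A * T)
Numerator: 534 * 293.2 = 156568.8
Denominator: 3.6 * 9.1 * 703 = 23030.28
CR = 156568.8 / 23030.28 = 6.7984 mpy

6.7984 mpy


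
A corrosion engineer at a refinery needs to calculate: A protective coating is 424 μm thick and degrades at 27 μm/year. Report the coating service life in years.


Service life = thickness / degradation rate
Life = 424 / 27 = 15.7 years

15.7 years


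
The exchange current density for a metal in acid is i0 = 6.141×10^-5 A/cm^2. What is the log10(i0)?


i0 = 6.141×10^-5 A/cm^2
log10(i0) = -4.212

-4.212


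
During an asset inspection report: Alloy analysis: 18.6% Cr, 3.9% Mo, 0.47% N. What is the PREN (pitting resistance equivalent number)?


Apply the PREN formula: PREN = Cr + 3.3*Mo + 16*N
PREN = 18.6 + 3.3*3.9 + 16*0.47
PREN = 18.6 + 12.87 + 7.52 = 38.99

38.99


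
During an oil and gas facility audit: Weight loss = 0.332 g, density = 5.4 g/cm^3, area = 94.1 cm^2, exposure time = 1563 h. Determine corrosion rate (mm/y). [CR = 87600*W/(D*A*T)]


Apply the mm/y weight-loss relation: CR = 87600 * W / (D * A * T)
Numerator: 87600 * 0.332 = 29083.2
Denominator: 5.4 * 94.1 * 1563 = 794222.82
CR = 29083.2 / 794222.82 = 0.036618 mm/y

0.036618 mm/y


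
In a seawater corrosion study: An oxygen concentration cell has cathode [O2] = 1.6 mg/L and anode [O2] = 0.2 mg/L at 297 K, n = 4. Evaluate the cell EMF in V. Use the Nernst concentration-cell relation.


Apply the Nernst concentration-cell relation: E = (RT/nF)*ln(C_cathode/C_anode)
RT/nF = 8.314*297/(4*96485) = 0.00639804 V
ln(1.6/0.2) = 2.07944
E = 0.00639804 * 2.07944 = 0.0133 V

0.0133 V


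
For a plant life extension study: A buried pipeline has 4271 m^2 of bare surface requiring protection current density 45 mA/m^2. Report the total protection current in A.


I = area * current density, then convert mA → A (÷1000)
I = 4271 * 45 / 1000 = 192.2 A

192.2 A


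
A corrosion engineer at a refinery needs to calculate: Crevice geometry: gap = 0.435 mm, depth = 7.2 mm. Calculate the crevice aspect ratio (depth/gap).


Aspect ratio = depth / gap
Ratio = 7.2 / 0.435 = 16.6

16.6


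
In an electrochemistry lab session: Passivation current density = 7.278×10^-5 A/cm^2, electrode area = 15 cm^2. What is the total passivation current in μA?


I = i_pass * A, then convert A → μA (×10^6)
I = 7.278×10^-5 * 15 * 10^6 = 1091.7 μA

1091.7 μA


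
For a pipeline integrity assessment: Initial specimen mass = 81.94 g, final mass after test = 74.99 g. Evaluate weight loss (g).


Weight loss = initial − final
WL = 81.94 − 74.99 = 6.95 g

6.95 g


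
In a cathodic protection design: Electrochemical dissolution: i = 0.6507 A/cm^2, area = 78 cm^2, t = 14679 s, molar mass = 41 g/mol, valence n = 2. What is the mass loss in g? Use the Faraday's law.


Apply Faraday's law: m = i*A*t*M / (n*F)
Total charge passed Q = i*A*t = 0.6507*78*14679 = 745026.7734 C
m = Q*M/(n*F) = 745026.7734*41/(2*96485) = 158.29454 g

158.29454 g


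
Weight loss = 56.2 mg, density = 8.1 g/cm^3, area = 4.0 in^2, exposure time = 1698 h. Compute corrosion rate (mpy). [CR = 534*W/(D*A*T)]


Apply the mpy weight-loss relation: CR = 534 * W / (D * A * T)
Numerator: 534 * 56.2 = 30010.8
Denominator: 8.1 * 4.0 * 1698 = 55015.2
CR = 30010.8 / 55015.2 = 0.546 mpy

0.546 mpy


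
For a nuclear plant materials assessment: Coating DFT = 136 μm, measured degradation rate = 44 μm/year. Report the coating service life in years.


Service life = thickness / degradation rate
Life = 136 / 44 = 3.1 years

3.1 years


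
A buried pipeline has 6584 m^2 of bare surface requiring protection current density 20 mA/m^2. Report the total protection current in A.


I = area * current density, then convert mA → A (÷1000)
I = 6584 * 20 / 1000 = 131.68 A

131.68 A


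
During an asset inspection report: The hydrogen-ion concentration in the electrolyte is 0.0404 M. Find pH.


pH = −log10[H+]
pH = −log10(0.0404) = 1.39

1.39


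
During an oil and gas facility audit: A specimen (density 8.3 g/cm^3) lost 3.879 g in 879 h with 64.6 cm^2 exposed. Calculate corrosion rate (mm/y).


Apply the mm/y weight-loss relation: CR = 87600 * W / (D * A * T)
Numerator: 87600 * 3.879 = 339800.4
Denominator: 8.3 * 64.6 * 879 = 471302.22
CR = 339800.4 / 471302.22 = 0.72098 mm/y

0.72098 mm/y


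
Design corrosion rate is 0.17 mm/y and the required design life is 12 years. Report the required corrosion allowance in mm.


Corrosion allowance = CR × design life
CA = 0.17 * 12 = 2.04 mm

2.04 mm


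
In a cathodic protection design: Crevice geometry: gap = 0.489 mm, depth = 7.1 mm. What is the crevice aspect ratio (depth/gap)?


Aspect ratio = depth / gap
Ratio = 7.1 / 0.489 = 14.5

14.5


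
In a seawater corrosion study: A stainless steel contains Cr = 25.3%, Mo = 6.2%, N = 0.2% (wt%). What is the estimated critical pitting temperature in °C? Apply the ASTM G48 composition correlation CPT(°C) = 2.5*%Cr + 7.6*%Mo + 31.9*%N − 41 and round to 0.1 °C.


Apply the ASTM G48 empirical CPT estimate: CPT(°C) = 2.5*%Cr + 7.6*%Mo + 31.9*%N − 41
2.5*25.3 = 63.25; 7.6*6.2 = 47.12; 31.9*0.2 = 6.38
CPT = 63.25 + 47.12 + 6.38 − 41 = 75.75 °C
Rounded to 0.1 °C: CPT ≈ 75.8 °C

75.8 °C


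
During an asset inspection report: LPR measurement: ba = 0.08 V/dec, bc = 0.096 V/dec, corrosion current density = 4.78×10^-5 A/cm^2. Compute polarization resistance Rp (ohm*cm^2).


Apply the Stern-Geary equation: Rp = ba*bc / (2.303*icorr*(ba+bc))
ba*bc = 0.08*0.096 = 0.00768
ba+bc = 0.176; 2.303*icorr*(ba+bc) = 2.303*4.78×10^-5*0.176 = 1.9374678×10^-5
Rp = 0.00768 / 1.9374678×10^-5 = 396.4 ohm*cm^2

396.4 ohm*cm^2


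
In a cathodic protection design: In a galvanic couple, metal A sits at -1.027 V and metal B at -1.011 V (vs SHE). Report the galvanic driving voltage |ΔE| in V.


Driving voltage is the absolute potential difference.
|ΔE| = |-1.027 − (-1.011)| = 0.016 V

0.016 V


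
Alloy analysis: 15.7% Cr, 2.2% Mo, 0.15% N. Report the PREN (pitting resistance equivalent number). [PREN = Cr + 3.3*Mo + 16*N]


Apply the PREN formula: PREN = Cr + 3.3*Mo + 16*N
PREN = 15.7 + 3.3*2.2 + 16*0.15
PREN = 15.7 + 7.26 + 2.4 = 25.36

25.36


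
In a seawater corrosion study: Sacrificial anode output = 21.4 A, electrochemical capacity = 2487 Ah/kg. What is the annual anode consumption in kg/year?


Annual consumption = current * hours per year / capacity
Rate = 21.4 * 8760 / 2487 = 75.4 kg/year

75.4 kg/year


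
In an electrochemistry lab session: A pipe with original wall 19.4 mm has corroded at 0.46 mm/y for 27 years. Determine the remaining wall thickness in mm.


Remaining wall = original − CR × time
t = 19.4 − 0.46*27 = 19.4 − 12.42 = 6.98 mm

6.98 mm


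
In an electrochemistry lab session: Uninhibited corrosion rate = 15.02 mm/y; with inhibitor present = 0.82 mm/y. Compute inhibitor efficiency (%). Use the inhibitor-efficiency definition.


Apply the inhibitor-efficiency definition: IE = (CR_blank − CR_inh)/CR_blank × 100
IE = (15.02 − 0.82) / 15.02 × 100
IE = 14.2 / 15.02 × 100 = 94.5 %

94.5 %
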